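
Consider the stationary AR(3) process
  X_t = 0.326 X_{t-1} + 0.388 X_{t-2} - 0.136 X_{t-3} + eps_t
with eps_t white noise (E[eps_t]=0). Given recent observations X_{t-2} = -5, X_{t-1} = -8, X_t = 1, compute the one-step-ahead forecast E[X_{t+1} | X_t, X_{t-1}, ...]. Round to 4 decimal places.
E[X_{t+1} \mid \mathcal F_t] = -2.0980

For an AR(p) model X_t = c + sum_i phi_i X_{t-i} + eps_t, the
one-step-ahead conditional mean is
  E[X_{t+1} | X_t, ...] = c + sum_i phi_i X_{t+1-i}.
Substitute known values:
  E[X_{t+1} | ...] = (0.326) * (1) + (0.388) * (-8) + (-0.136) * (-5)
                   = -2.0980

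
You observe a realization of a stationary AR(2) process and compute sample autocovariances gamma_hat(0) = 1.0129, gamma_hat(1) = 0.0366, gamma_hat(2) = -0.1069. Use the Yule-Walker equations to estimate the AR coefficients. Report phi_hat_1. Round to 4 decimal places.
\hat\phi_{1} = 0.0400

The Yule-Walker equations for an AR(p) process read, in matrix form,
  Gamma_p phi = r_p,   with   (Gamma_p)_{ij} = gamma(|i - j|),
                       (r_p)_i = gamma(i),   i,j = 1..p.
Substitute the sample gammas (Toeplitz matrix and right-hand side of size 2):
  Gamma_p = [[1.0129, 0.0366], [0.0366, 1.0129]]
  r_p     = [0.0366, -0.1069]
Written out:
  1.0129 phi_1 + 0.0366 phi_2 = 0.0366
  0.0366 phi_1 + 1.0129 phi_2 = -0.1069
Solve by Cramer's rule:
  det = gamma(0)^2 - gamma(1)^2 = (1.0129)^2 - (0.0366)^2 = 1.02596641 - 0.00133956 = 1.02462685
  phi_hat_1 = [gamma(1) gamma(0) - gamma(1) gamma(2)] / det = [(0.0366)(1.0129) - (0.0366)(-0.1069)] / 1.02462685 = 0.04098468 / 1.02462685 = 0.04
  phi_hat_2 = [gamma(0) gamma(2) - gamma(1)^2] / det = [(1.0129)(-0.1069) - (0.0366)^2] / 1.02462685 = -0.10961857 / 1.02462685 = -0.107
So phi_hat = [0.0400, -0.1070].
Therefore phi_hat_1 = 0.0400.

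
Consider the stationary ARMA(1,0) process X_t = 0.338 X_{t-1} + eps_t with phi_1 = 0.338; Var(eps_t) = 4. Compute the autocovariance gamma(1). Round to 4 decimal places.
\gamma(1) = 1.5264

Multiply the model equation by X_{t-k} and take expectations. With theta_0 = psi_0 = 1 and psi_j the MA(infinity) weights, this gives
  gamma(k) - sum_i phi_i gamma(k-i) = c_k,
  c_k = sigma^2 * sum_{j=k..q} theta_j psi_{j-k}   (c_k = 0 for k > q),
using gamma(-m) = gamma(m).
Pure AR (q = 0): c_0 = sigma^2 = 4, c_k = 0 for k >= 1.
Equations for k = 0 and k = 1 (AR order 1):
  gamma(0) = phi_1 gamma(1) + c_0
  gamma(1) = phi_1 gamma(0) + c_1
Substituting the second into the first: gamma(0) (1 - phi_1^2) = c_0 + phi_1 c_1, so
  gamma(0) = c_0 / (1 - phi_1^2) = 4 / (1 - (0.338)^2) = 4 / 0.885756 = 4.515916.
  gamma(1) = phi_1 gamma(0) = (0.338)(4.515916) = 1.52638.
Therefore gamma(1) = 1.5264 (to 4 decimal places).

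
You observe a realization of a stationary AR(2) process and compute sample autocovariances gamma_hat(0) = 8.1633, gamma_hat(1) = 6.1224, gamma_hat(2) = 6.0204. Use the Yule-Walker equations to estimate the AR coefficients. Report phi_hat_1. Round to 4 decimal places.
\hat\phi_{1} = 0.4500

The Yule-Walker equations for an AR(p) process read, in matrix form,
  Gamma_p phi = r_p,   with   (Gamma_p)_{ij} = gamma(|i - j|),
                       (r_p)_i = gamma(i),   i,j = 1..p.
Substitute the sample gammas (Toeplitz matrix and right-hand side of size 2):
  Gamma_p = [[8.1633, 6.1224], [6.1224, 8.1633]]
  r_p     = [6.1224, 6.0204]
Written out:
  8.1633 phi_1 + 6.1224 phi_2 = 6.1224
  6.1224 phi_1 + 8.1633 phi_2 = 6.0204
Solve by Cramer's rule:
  det = gamma(0)^2 - gamma(1)^2 = (8.1633)^2 - (6.1224)^2 = 66.63946689 - 37.48378176 = 29.15568513
  phi_hat_1 = [gamma(1) gamma(0) - gamma(1) gamma(2)] / det = [(6.1224)(8.1633) - (6.1224)(6.0204)] / 29.15568513 = 13.11969096 / 29.15568513 = 0.45
  phi_hat_2 = [gamma(0) gamma(2) - gamma(1)^2] / det = [(8.1633)(6.0204) - (6.1224)^2] / 29.15568513 = 11.66254956 / 29.15568513 = 0.4
So phi_hat = [0.4500, 0.4000].
Therefore phi_hat_1 = 0.4500.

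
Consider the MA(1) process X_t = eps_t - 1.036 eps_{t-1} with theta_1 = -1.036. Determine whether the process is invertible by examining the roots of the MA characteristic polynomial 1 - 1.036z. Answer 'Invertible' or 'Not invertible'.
\text{Not invertible}

The MA(q) characteristic polynomial is P(z) = 1 - 1.036z.
Invertibility requires all roots to lie outside the unit circle, i.e. |z| > 1 for every root.
This is linear in z: 1 + (-1.036) z = 0  =>  z = -1/(-1.036) = 0.965251,  |z| = 0.965251.
Moduli of all roots: 0.9653.
All moduli strictly greater than 1? No.
Verdict: Not invertible.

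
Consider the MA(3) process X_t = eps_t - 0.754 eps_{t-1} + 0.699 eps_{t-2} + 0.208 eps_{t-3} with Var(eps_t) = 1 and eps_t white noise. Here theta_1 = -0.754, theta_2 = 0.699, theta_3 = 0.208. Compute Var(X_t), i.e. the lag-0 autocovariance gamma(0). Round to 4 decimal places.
\gamma(0) = 2.1004

For an MA(q) process X_t = eps_t + sum_i theta_i eps_{t-i} with
Var(eps_t) = sigma^2, the variance is
  gamma(0) = sigma^2 * (1 + sum_i theta_i^2).
  sum_i theta_i^2 = (-0.754)^2 + (0.699)^2 + (0.208)^2 = 0.568516 + 0.488601 + 0.043264 = 1.100381.
  gamma(0) = 1 * (1 + 1.100381) = 1 * 2.100381 = 2.100381, which rounds to 2.1004.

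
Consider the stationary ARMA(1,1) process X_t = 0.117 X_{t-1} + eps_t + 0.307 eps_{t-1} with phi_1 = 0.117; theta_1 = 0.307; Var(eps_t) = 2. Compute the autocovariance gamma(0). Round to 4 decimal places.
\gamma(0) = 2.3645

Multiply the model equation by X_{t-k} and take expectations. With theta_0 = psi_0 = 1 and psi_j the MA(infinity) weights, this gives
  gamma(k) - sum_i phi_i gamma(k-i) = c_k,
  c_k = sigma^2 * sum_{j=k..q} theta_j psi_{j-k}   (c_k = 0 for k > q),
using gamma(-m) = gamma(m).
psi-weights needed (psi_j = theta_j + sum_i phi_i psi_{j-i}):
  psi_1 = theta_1 + phi_1 = 0.307 + (0.117) = 0.424
Right-hand sides:
  c_0 = sigma^2 (1 + theta_1 psi_1) = 2 * (1 + (0.307)(0.424)) = 2 * 1.130168 = 2.260336
  c_1 = sigma^2 theta_1 = 2 * (0.307) = 0.614
  c_2 = 0
Equations for k = 0 and k = 1 (AR order 1):
  gamma(0) = phi_1 gamma(1) + c_0
  gamma(1) = phi_1 gamma(0) + c_1
Substituting the second into the first: gamma(0) (1 - phi_1^2) = c_0 + phi_1 c_1, so
  gamma(0) = (c_0 + phi_1 c_1) / (1 - phi_1^2) = (2.260336 + (0.117)(0.614)) / (1 - (0.117)^2) = 2.332174 / 0.986311 = 2.364542.
Therefore gamma(0) = 2.3645 (to 4 decimal places).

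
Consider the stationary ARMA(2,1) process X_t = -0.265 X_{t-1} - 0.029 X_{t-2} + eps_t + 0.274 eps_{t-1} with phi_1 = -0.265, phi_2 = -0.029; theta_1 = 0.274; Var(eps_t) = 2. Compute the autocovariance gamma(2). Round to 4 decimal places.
\gamma(2) = -0.0625

Multiply the model equation by X_{t-k} and take expectations. With theta_0 = psi_0 = 1 and psi_j the MA(infinity) weights, this gives
  gamma(k) - sum_i phi_i gamma(k-i) = c_k,
  c_k = sigma^2 * sum_{j=k..q} theta_j psi_{j-k}   (c_k = 0 for k > q),
using gamma(-m) = gamma(m).
psi-weights needed (psi_j = theta_j + sum_i phi_i psi_{j-i}):
  psi_1 = theta_1 + phi_1 = 0.274 + (-0.265) = 0.009
Right-hand sides:
  c_0 = sigma^2 (1 + theta_1 psi_1) = 2 * (1 + (0.274)(0.009)) = 2 * 1.002466 = 2.004932
  c_1 = sigma^2 theta_1 = 2 * (0.274) = 0.548
  c_2 = 0
Equations for k = 0, 1, 2 (AR order 2, c_2 = 0):
  (E0) gamma(0) = phi_1 gamma(1) + phi_2 gamma(2) + c_0
  (E1) gamma(1) = phi_1 gamma(0) + phi_2 gamma(1) + c_1
  (E2) gamma(2) = phi_1 gamma(1) + phi_2 gamma(0)
From (E1): gamma(1) = A gamma(0) + B with
  A = phi_1 / (1 - phi_2) = -0.265 / 1.029 = -0.257532,   B = c_1 / (1 - phi_2) = 0.548 / 1.029 = 0.532556.
Insert (E2) into (E0): gamma(0) (1 - phi_2^2) = phi_1 (1 + phi_2) gamma(1) + c_0.
  phi_1 (1 + phi_2) = (-0.265)(0.971) = -0.257315,   1 - phi_2^2 = 0.999159.
Replace gamma(1) by A gamma(0) + B and collect gamma(0):
  gamma(0) [0.999159 - (-0.257315)(-0.257532)] = (-0.257315)(0.532556) + 2.004932
  gamma(0) * 0.932892 = 1.867897
  gamma(0) = 1.867897 / 0.932892 = 2.002265.
  gamma(1) = A gamma(0) + B = (-0.257532)(2.002265) + (0.532556) = 0.016909.
  gamma(2) = phi_1 gamma(1) + phi_2 gamma(0) = (-0.265)(0.016909) + (-0.029)(2.002265) = -0.062547.
Therefore gamma(2) = -0.0625 (to 4 decimal places).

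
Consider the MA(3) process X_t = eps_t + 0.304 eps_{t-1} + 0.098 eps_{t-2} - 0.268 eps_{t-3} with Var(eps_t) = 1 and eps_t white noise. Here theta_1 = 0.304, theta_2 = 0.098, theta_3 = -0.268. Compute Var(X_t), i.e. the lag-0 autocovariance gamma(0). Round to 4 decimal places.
\gamma(0) = 1.1738

For an MA(q) process X_t = eps_t + sum_i theta_i eps_{t-i} with
Var(eps_t) = sigma^2, the variance is
  gamma(0) = sigma^2 * (1 + sum_i theta_i^2).
  sum_i theta_i^2 = (0.304)^2 + (0.098)^2 + (-0.268)^2 = 0.092416 + 0.009604 + 0.071824 = 0.173844.
  gamma(0) = 1 * (1 + 0.173844) = 1 * 1.173844 = 1.173844, which rounds to 1.1738.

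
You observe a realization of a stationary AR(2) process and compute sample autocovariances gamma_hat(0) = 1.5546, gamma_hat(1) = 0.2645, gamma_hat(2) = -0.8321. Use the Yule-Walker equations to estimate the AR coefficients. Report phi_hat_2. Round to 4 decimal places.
\hat\phi_{2} = -0.5810

The Yule-Walker equations for an AR(p) process read, in matrix form,
  Gamma_p phi = r_p,   with   (Gamma_p)_{ij} = gamma(|i - j|),
                       (r_p)_i = gamma(i),   i,j = 1..p.
Substitute the sample gammas (Toeplitz matrix and right-hand side of size 2):
  Gamma_p = [[1.5546, 0.2645], [0.2645, 1.5546]]
  r_p     = [0.2645, -0.8321]
Written out:
  1.5546 phi_1 + 0.2645 phi_2 = 0.2645
  0.2645 phi_1 + 1.5546 phi_2 = -0.8321
Solve by Cramer's rule:
  det = gamma(0)^2 - gamma(1)^2 = (1.5546)^2 - (0.2645)^2 = 2.41678116 - 0.06996025 = 2.34682091
  phi_hat_1 = [gamma(1) gamma(0) - gamma(1) gamma(2)] / det = [(0.2645)(1.5546) - (0.2645)(-0.8321)] / 2.34682091 = 0.63128215 / 2.34682091 = 0.269
  phi_hat_2 = [gamma(0) gamma(2) - gamma(1)^2] / det = [(1.5546)(-0.8321) - (0.2645)^2] / 2.34682091 = -1.36354291 / 2.34682091 = -0.581
So phi_hat = [0.2690, -0.5810].
Therefore phi_hat_2 = -0.5810.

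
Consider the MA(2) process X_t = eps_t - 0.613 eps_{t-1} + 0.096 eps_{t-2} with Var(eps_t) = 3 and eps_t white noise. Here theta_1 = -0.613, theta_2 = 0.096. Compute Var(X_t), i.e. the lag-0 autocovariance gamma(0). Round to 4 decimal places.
\gamma(0) = 4.1550

For an MA(q) process X_t = eps_t + sum_i theta_i eps_{t-i} with
Var(eps_t) = sigma^2, the variance is
  gamma(0) = sigma^2 * (1 + sum_i theta_i^2).
  sum_i theta_i^2 = (-0.613)^2 + (0.096)^2 = 0.375769 + 0.009216 = 0.384985.
  gamma(0) = 3 * (1 + 0.384985) = 3 * 1.384985 = 4.154955, which rounds to 4.1550.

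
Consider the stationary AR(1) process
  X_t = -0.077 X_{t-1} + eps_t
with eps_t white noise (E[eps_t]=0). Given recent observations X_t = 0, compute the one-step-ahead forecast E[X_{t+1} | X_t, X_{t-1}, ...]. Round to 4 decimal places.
E[X_{t+1} \mid \mathcal F_t] = 0.0000

For an AR(p) model X_t = c + sum_i phi_i X_{t-i} + eps_t, the
one-step-ahead conditional mean is
  E[X_{t+1} | X_t, ...] = c + sum_i phi_i X_{t+1-i}.
Substitute known values:
  E[X_{t+1} | ...] = (-0.077) * (0)
                   = 0.0000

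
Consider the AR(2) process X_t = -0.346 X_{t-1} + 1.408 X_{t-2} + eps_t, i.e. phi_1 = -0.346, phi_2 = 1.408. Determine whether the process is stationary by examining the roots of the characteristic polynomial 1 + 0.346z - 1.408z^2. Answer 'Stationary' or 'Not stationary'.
\text{Not stationary}

The AR(p) characteristic polynomial is P(z) = 1 + 0.346z - 1.408z^2.
Stationarity requires all roots to lie outside the unit circle, i.e. |z| > 1 for every root.
Set 1 + (0.346) z + (-1.408) z^2 = 0, i.e. a z^2 + b z + c = 0 with a = -1.408, b = 0.346, c = 1.
Discriminant D = b^2 - 4ac = (0.346)^2 - 4*(-1.408)*1 = 0.119716 - (-5.632) = 5.751716.
D >= 0, so the roots are real: z = (-b +/- sqrt(D)) / (2a) = (-0.346 +/- 2.398274) / (-2.816).
  z_1 = (-0.346 + 2.398274) / (-2.816) = -0.7288,   |z_1| = 0.7288.
  z_2 = (-0.346 - 2.398274) / (-2.816) = 0.9745,   |z_2| = 0.9745.
Moduli of all roots: 0.7288, 0.9745.
All moduli strictly greater than 1? No.
Verdict: Not stationary.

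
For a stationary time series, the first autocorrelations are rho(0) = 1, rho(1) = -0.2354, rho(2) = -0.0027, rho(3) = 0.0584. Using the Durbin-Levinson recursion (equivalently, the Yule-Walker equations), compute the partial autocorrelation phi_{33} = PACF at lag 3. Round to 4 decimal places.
\phi_{33} = 0.0460

The PACF at lag k is phi_{kk}, the last component of the solution
to the Yule-Walker system G_k phi = r_k where
  (G_k)_{ij} = rho(|i - j|), (r_k)_i = rho(i), i,j = 1..k.
Equivalently, Durbin-Levinson gives phi_{kk} iteratively:
  phi_{11} = rho(1)
  phi_{kk} = [rho(k) - sum_{j=1..k-1} phi_{k-1,j} rho(k-j)]
            / [1 - sum_{j=1..k-1} phi_{k-1,j} rho(j)],
  phi_{k,j} = phi_{k-1,j} - phi_{kk} phi_{k-1,k-j},  j = 1..k-1.
Step k = 1:
  phi_11 = rho(1) = -0.2354.
Step k = 2:
  phi_22 = [rho(2) - phi_11 rho(1)] / [1 - phi_11 rho(1)] = [-0.0027 - (-0.2354)(-0.2354)] / [1 - (-0.2354)(-0.2354)]
         = -0.05811316 / 0.94458684 = -0.061522.
  Update: phi_21 = phi_11 - phi_22 phi_11 = -0.2354 - (-0.061522)(-0.2354) = -0.249882.
Step k = 3:
  phi_33 = [rho(3) - phi_21 rho(2) - phi_22 rho(1)] / [1 - phi_21 rho(1) - phi_22 rho(2)]
    numerator   = 0.0584 - (-0.249882)(-0.0027) - (-0.061522)(-0.2354) = 0.04324297
    denominator = 1 - (-0.249882)(-0.2354) - (-0.061522)(-0.0027) = 0.94101158
  phi_33 = 0.04324297 / 0.94101158 = 0.046.
Therefore phi_{33} = 0.0460.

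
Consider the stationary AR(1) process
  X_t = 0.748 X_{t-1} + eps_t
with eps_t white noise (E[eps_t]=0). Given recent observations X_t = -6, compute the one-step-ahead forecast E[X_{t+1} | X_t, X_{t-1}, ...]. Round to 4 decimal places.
E[X_{t+1} \mid \mathcal F_t] = -4.4880

For an AR(p) model X_t = c + sum_i phi_i X_{t-i} + eps_t, the
one-step-ahead conditional mean is
  E[X_{t+1} | X_t, ...] = c + sum_i phi_i X_{t+1-i}.
Substitute known values:
  E[X_{t+1} | ...] = (0.748) * (-6)
                   = -4.4880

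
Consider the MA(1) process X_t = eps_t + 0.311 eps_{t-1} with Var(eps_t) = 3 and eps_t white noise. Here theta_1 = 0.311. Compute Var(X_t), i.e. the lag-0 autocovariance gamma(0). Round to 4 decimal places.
\gamma(0) = 3.2902

For an MA(q) process X_t = eps_t + sum_i theta_i eps_{t-i} with
Var(eps_t) = sigma^2, the variance is
  gamma(0) = sigma^2 * (1 + sum_i theta_i^2).
  sum_i theta_i^2 = (0.311)^2 = 0.096721.
  gamma(0) = 3 * (1 + 0.096721) = 3 * 1.096721 = 3.290163, which rounds to 3.2902.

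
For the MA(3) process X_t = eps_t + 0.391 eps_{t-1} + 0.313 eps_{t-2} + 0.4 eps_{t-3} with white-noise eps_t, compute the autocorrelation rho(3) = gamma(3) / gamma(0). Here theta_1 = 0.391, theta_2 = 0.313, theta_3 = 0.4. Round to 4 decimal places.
\rho(3) = 0.2835

For an MA(q) process with theta_0 = 1, the autocovariance is
  gamma(k) = sigma^2 * sum_{i=0..q-k} theta_i * theta_{i+k},
and rho(k) = gamma(k) / gamma(0). Sigma^2 cancels.
  numerator   = (1)*(0.4) = 0.4.
  denominator = (1)^2 + (0.391)^2 + (0.313)^2 + (0.4)^2 = 1.41085.
  rho(3) = 0.4 / 1.41085 = 0.2835.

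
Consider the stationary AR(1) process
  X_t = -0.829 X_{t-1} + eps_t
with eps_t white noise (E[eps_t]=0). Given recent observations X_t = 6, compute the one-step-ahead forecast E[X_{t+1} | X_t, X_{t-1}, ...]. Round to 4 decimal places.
E[X_{t+1} \mid \mathcal F_t] = -4.9740

For an AR(p) model X_t = c + sum_i phi_i X_{t-i} + eps_t, the
one-step-ahead conditional mean is
  E[X_{t+1} | X_t, ...] = c + sum_i phi_i X_{t+1-i}.
Substitute known values:
  E[X_{t+1} | ...] = (-0.829) * (6)
                   = -4.9740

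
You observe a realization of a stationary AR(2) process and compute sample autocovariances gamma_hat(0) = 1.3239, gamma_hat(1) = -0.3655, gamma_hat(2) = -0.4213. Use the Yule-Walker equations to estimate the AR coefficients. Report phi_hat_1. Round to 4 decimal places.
\hat\phi_{1} = -0.3940

The Yule-Walker equations for an AR(p) process read, in matrix form,
  Gamma_p phi = r_p,   with   (Gamma_p)_{ij} = gamma(|i - j|),
                       (r_p)_i = gamma(i),   i,j = 1..p.
Substitute the sample gammas (Toeplitz matrix and right-hand side of size 2):
  Gamma_p = [[1.3239, -0.3655], [-0.3655, 1.3239]]
  r_p     = [-0.3655, -0.4213]
Written out:
  1.3239 phi_1 - 0.3655 phi_2 = -0.3655
  -0.3655 phi_1 + 1.3239 phi_2 = -0.4213
Solve by Cramer's rule:
  det = gamma(0)^2 - gamma(1)^2 = (1.3239)^2 - (-0.3655)^2 = 1.75271121 - 0.13359025 = 1.61912096
  phi_hat_1 = [gamma(1) gamma(0) - gamma(1) gamma(2)] / det = [(-0.3655)(1.3239) - (-0.3655)(-0.4213)] / 1.61912096 = -0.6378706 / 1.61912096 = -0.394
  phi_hat_2 = [gamma(0) gamma(2) - gamma(1)^2] / det = [(1.3239)(-0.4213) - (-0.3655)^2] / 1.61912096 = -0.69134932 / 1.61912096 = -0.427
So phi_hat = [-0.3940, -0.4270].
Therefore phi_hat_1 = -0.3940.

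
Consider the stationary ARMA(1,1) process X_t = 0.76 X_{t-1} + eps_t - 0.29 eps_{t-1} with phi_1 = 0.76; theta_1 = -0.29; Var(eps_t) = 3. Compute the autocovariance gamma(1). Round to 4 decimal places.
\gamma(1) = 2.6024

Multiply the model equation by X_{t-k} and take expectations. With theta_0 = psi_0 = 1 and psi_j the MA(infinity) weights, this gives
  gamma(k) - sum_i phi_i gamma(k-i) = c_k,
  c_k = sigma^2 * sum_{j=k..q} theta_j psi_{j-k}   (c_k = 0 for k > q),
using gamma(-m) = gamma(m).
psi-weights needed (psi_j = theta_j + sum_i phi_i psi_{j-i}):
  psi_1 = theta_1 + phi_1 = -0.29 + (0.76) = 0.47
Right-hand sides:
  c_0 = sigma^2 (1 + theta_1 psi_1) = 3 * (1 + (-0.29)(0.47)) = 3 * 0.8637 = 2.5911
  c_1 = sigma^2 theta_1 = 3 * (-0.29) = -0.87
  c_2 = 0
Equations for k = 0 and k = 1 (AR order 1):
  gamma(0) = phi_1 gamma(1) + c_0
  gamma(1) = phi_1 gamma(0) + c_1
Substituting the second into the first: gamma(0) (1 - phi_1^2) = c_0 + phi_1 c_1, so
  gamma(0) = (c_0 + phi_1 c_1) / (1 - phi_1^2) = (2.5911 + (0.76)(-0.87)) / (1 - (0.76)^2) = 1.9299 / 0.4224 = 4.568892.
  gamma(1) = phi_1 gamma(0) + c_1 = (0.76)(4.568892) + (-0.87) = 2.602358.
Therefore gamma(1) = 2.6024 (to 4 decimal places).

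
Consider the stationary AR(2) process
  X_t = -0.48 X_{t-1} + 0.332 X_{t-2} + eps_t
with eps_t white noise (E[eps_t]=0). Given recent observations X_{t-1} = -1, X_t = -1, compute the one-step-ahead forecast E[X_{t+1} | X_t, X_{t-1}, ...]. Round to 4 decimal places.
E[X_{t+1} \mid \mathcal F_t] = 0.1480

For an AR(p) model X_t = c + sum_i phi_i X_{t-i} + eps_t, the
one-step-ahead conditional mean is
  E[X_{t+1} | X_t, ...] = c + sum_i phi_i X_{t+1-i}.
Substitute known values:
  E[X_{t+1} | ...] = (-0.48) * (-1) + (0.332) * (-1)
                   = 0.1480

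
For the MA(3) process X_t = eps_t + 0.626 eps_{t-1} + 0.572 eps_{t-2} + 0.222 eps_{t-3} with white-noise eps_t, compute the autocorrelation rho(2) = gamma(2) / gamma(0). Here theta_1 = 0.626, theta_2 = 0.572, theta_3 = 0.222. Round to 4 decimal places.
\rho(2) = 0.4021

For an MA(q) process with theta_0 = 1, the autocovariance is
  gamma(k) = sigma^2 * sum_{i=0..q-k} theta_i * theta_{i+k},
and rho(k) = gamma(k) / gamma(0). Sigma^2 cancels.
  numerator   = (1)*(0.572) + (0.626)*(0.222) = 0.710972.
  denominator = (1)^2 + (0.626)^2 + (0.572)^2 + (0.222)^2 = 1.768344.
  rho(2) = 0.710972 / 1.768344 = 0.4021.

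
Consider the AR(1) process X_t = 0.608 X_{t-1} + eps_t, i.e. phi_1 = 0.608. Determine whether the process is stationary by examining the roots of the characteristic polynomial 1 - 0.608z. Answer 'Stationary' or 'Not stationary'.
\text{Stationary}

The AR(p) characteristic polynomial is P(z) = 1 - 0.608z.
Stationarity requires all roots to lie outside the unit circle, i.e. |z| > 1 for every root.
This is linear in z: 1 + (-0.608) z = 0  =>  z = -1/(-0.608) = 1.644737,  |z| = 1.644737.
Moduli of all roots: 1.6447.
All moduli strictly greater than 1? Yes.
Verdict: Stationary.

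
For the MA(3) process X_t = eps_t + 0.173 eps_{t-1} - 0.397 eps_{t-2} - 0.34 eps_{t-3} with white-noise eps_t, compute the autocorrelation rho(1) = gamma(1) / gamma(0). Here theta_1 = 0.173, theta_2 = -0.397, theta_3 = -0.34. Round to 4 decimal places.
\rho(1) = 0.1836

For an MA(q) process with theta_0 = 1, the autocovariance is
  gamma(k) = sigma^2 * sum_{i=0..q-k} theta_i * theta_{i+k},
and rho(k) = gamma(k) / gamma(0). Sigma^2 cancels.
  numerator   = (1)*(0.173) + (0.173)*(-0.397) + (-0.397)*(-0.34) = 0.239299.
  denominator = (1)^2 + (0.173)^2 + (-0.397)^2 + (-0.34)^2 = 1.303138.
  rho(1) = 0.239299 / 1.303138 = 0.1836.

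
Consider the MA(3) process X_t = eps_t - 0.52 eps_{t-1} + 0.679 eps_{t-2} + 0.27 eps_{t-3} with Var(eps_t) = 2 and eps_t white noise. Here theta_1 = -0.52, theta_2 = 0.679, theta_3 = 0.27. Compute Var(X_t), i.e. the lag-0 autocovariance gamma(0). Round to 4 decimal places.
\gamma(0) = 3.6087

For an MA(q) process X_t = eps_t + sum_i theta_i eps_{t-i} with
Var(eps_t) = sigma^2, the variance is
  gamma(0) = sigma^2 * (1 + sum_i theta_i^2).
  sum_i theta_i^2 = (-0.52)^2 + (0.679)^2 + (0.27)^2 = 0.2704 + 0.461041 + 0.0729 = 0.804341.
  gamma(0) = 2 * (1 + 0.804341) = 2 * 1.804341 = 3.608682, which rounds to 3.6087.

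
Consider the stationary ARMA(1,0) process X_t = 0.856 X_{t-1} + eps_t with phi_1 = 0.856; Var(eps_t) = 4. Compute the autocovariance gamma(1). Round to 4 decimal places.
\gamma(1) = 12.8113

Multiply the model equation by X_{t-k} and take expectations. With theta_0 = psi_0 = 1 and psi_j the MA(infinity) weights, this gives
  gamma(k) - sum_i phi_i gamma(k-i) = c_k,
  c_k = sigma^2 * sum_{j=k..q} theta_j psi_{j-k}   (c_k = 0 for k > q),
using gamma(-m) = gamma(m).
Pure AR (q = 0): c_0 = sigma^2 = 4, c_k = 0 for k >= 1.
Equations for k = 0 and k = 1 (AR order 1):
  gamma(0) = phi_1 gamma(1) + c_0
  gamma(1) = phi_1 gamma(0) + c_1
Substituting the second into the first: gamma(0) (1 - phi_1^2) = c_0 + phi_1 c_1, so
  gamma(0) = c_0 / (1 - phi_1^2) = 4 / (1 - (0.856)^2) = 4 / 0.267264 = 14.966475.
  gamma(1) = phi_1 gamma(0) = (0.856)(14.966475) = 12.811303.
Therefore gamma(1) = 12.8113 (to 4 decimal places).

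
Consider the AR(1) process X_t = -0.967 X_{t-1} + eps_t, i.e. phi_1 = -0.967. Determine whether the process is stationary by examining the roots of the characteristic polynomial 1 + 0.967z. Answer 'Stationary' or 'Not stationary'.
\text{Stationary}

The AR(p) characteristic polynomial is P(z) = 1 + 0.967z.
Stationarity requires all roots to lie outside the unit circle, i.e. |z| > 1 for every root.
This is linear in z: 1 + (0.967) z = 0  =>  z = -1/(0.967) = -1.034126,  |z| = 1.034126.
Moduli of all roots: 1.0341.
All moduli strictly greater than 1? Yes.
Verdict: Stationary.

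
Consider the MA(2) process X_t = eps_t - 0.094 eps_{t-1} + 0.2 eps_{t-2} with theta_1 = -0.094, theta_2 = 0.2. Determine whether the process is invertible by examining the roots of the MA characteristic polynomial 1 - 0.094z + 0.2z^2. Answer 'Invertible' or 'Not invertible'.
\text{Invertible}

The MA(q) characteristic polynomial is P(z) = 1 - 0.094z + 0.2z^2.
Invertibility requires all roots to lie outside the unit circle, i.e. |z| > 1 for every root.
Set 1 + (-0.094) z + (0.2) z^2 = 0, i.e. a z^2 + b z + c = 0 with a = 0.2, b = -0.094, c = 1.
Discriminant D = b^2 - 4ac = (-0.094)^2 - 4*(0.2)*1 = 0.008836 - (0.8) = -0.791164.
D < 0, so the roots are the complex-conjugate pair z = (-b +/- i sqrt(-D)) / (2a) = 0.235 +/- 2.2237i.
For a conjugate pair |z|^2 = z * conj(z) = (product of roots) = c/a = 1/(0.2) = 5, so |z| = sqrt(5) = 2.2361 for both roots.
Moduli of all roots: 2.2361, 2.2361.
All moduli strictly greater than 1? Yes.
Verdict: Invertible.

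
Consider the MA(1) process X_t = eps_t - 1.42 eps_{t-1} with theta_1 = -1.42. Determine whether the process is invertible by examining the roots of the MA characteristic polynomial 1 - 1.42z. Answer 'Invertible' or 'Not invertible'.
\text{Not invertible}

The MA(q) characteristic polynomial is P(z) = 1 - 1.42z.
Invertibility requires all roots to lie outside the unit circle, i.e. |z| > 1 for every root.
This is linear in z: 1 + (-1.42) z = 0  =>  z = -1/(-1.42) = 0.704225,  |z| = 0.704225.
Moduli of all roots: 0.7042.
All moduli strictly greater than 1? No.
Verdict: Not invertible.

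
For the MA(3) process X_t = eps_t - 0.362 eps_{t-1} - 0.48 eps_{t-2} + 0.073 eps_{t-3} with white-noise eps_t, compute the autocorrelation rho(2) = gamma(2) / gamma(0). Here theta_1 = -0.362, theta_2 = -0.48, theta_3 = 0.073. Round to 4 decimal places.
\rho(2) = -0.3705

For an MA(q) process with theta_0 = 1, the autocovariance is
  gamma(k) = sigma^2 * sum_{i=0..q-k} theta_i * theta_{i+k},
and rho(k) = gamma(k) / gamma(0). Sigma^2 cancels.
  numerator   = (1)*(-0.48) + (-0.362)*(0.073) = -0.506426.
  denominator = (1)^2 + (-0.362)^2 + (-0.48)^2 + (0.073)^2 = 1.366773.
  rho(2) = -0.506426 / 1.366773 = -0.3705.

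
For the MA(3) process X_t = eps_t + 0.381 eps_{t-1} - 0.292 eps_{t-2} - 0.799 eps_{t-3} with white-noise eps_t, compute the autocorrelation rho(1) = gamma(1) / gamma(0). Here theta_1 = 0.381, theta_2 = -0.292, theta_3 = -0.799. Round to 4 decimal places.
\rho(1) = 0.2692

For an MA(q) process with theta_0 = 1, the autocovariance is
  gamma(k) = sigma^2 * sum_{i=0..q-k} theta_i * theta_{i+k},
and rho(k) = gamma(k) / gamma(0). Sigma^2 cancels.
  numerator   = (1)*(0.381) + (0.381)*(-0.292) + (-0.292)*(-0.799) = 0.503056.
  denominator = (1)^2 + (0.381)^2 + (-0.292)^2 + (-0.799)^2 = 1.868826.
  rho(1) = 0.503056 / 1.868826 = 0.2692.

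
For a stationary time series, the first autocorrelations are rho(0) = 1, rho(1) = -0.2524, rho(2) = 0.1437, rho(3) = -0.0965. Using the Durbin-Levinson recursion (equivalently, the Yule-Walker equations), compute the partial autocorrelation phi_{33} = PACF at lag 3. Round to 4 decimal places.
\phi_{33} = -0.0449

The PACF at lag k is phi_{kk}, the last component of the solution
to the Yule-Walker system G_k phi = r_k where
  (G_k)_{ij} = rho(|i - j|), (r_k)_i = rho(i), i,j = 1..k.
Equivalently, Durbin-Levinson gives phi_{kk} iteratively:
  phi_{11} = rho(1)
  phi_{kk} = [rho(k) - sum_{j=1..k-1} phi_{k-1,j} rho(k-j)]
            / [1 - sum_{j=1..k-1} phi_{k-1,j} rho(j)],
  phi_{k,j} = phi_{k-1,j} - phi_{kk} phi_{k-1,k-j},  j = 1..k-1.
Step k = 1:
  phi_11 = rho(1) = -0.2524.
Step k = 2:
  phi_22 = [rho(2) - phi_11 rho(1)] / [1 - phi_11 rho(1)] = [0.1437 - (-0.2524)(-0.2524)] / [1 - (-0.2524)(-0.2524)]
         = 0.07999424 / 0.93629424 = 0.085437.
  Update: phi_21 = phi_11 - phi_22 phi_11 = -0.2524 - (0.085437)(-0.2524) = -0.230836.
Step k = 3:
  phi_33 = [rho(3) - phi_21 rho(2) - phi_22 rho(1)] / [1 - phi_21 rho(1) - phi_22 rho(2)]
    numerator   = -0.0965 - (-0.230836)(0.1437) - (0.085437)(-0.2524) = -0.0417646
    denominator = 1 - (-0.230836)(-0.2524) - (0.085437)(0.1437) = 0.92945977
  phi_33 = -0.0417646 / 0.92945977 = -0.0449.
Therefore phi_{33} = -0.0449.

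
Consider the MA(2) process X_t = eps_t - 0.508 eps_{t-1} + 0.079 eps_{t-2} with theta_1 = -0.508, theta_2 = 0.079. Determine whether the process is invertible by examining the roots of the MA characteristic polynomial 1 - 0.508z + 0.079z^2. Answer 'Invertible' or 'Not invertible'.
\text{Invertible}

The MA(q) characteristic polynomial is P(z) = 1 - 0.508z + 0.079z^2.
Invertibility requires all roots to lie outside the unit circle, i.e. |z| > 1 for every root.
Set 1 + (-0.508) z + (0.079) z^2 = 0, i.e. a z^2 + b z + c = 0 with a = 0.079, b = -0.508, c = 1.
Discriminant D = b^2 - 4ac = (-0.508)^2 - 4*(0.079)*1 = 0.258064 - (0.316) = -0.057936.
D < 0, so the roots are the complex-conjugate pair z = (-b +/- i sqrt(-D)) / (2a) = 3.2152 +/- 1.5234i.
For a conjugate pair |z|^2 = z * conj(z) = (product of roots) = c/a = 1/(0.079) = 12.658228, so |z| = sqrt(12.658228) = 3.5578 for both roots.
Moduli of all roots: 3.5578, 3.5578.
All moduli strictly greater than 1? Yes.
Verdict: Invertible.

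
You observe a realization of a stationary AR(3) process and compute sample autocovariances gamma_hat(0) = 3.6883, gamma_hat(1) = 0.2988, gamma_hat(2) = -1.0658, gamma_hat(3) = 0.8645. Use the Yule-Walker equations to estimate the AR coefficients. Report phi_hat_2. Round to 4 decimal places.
\hat\phi_{2} = -0.3310

The Yule-Walker equations for an AR(p) process read, in matrix form,
  Gamma_p phi = r_p,   with   (Gamma_p)_{ij} = gamma(|i - j|),
                       (r_p)_i = gamma(i),   i,j = 1..p.
Substitute the sample gammas (Toeplitz matrix and right-hand side of size 3):
  Gamma_p = [[3.6883, 0.2988, -1.0658], [0.2988, 3.6883, 0.2988], [-1.0658, 0.2988, 3.6883]]
  r_p     = [0.2988, -1.0658, 0.8645]
Written out (R1..R3):
  (R1) 3.6883 phi_1 + 0.2988 phi_2 - 1.0658 phi_3 = 0.2988
  (R2) 0.2988 phi_1 + 3.6883 phi_2 + 0.2988 phi_3 = -1.0658
  (R3) -1.0658 phi_1 + 0.2988 phi_2 + 3.6883 phi_3 = 0.8645
Gaussian elimination:
  R2 <- R2 - (0.2988/3.6883) R1 = R2 - (0.081013) R1:  3.664093 phi_2 + 0.385144 phi_3 = -1.090007
  R3 <- R3 - (-1.0658/3.6883) R1 = R3 - (-0.288968) R1:  0.385144 phi_2 + 3.380318 phi_3 = 0.950844
  R3 <- R3 - (0.385144/3.664093) R2 = R3 - (0.105113) R2:  3.339835 phi_3 = 1.065417
Back-substitution:
  phi_hat_3 = 1.065417 / 3.339835 = 0.319003
  phi_hat_2 = (-1.090007 - (0.385144)(0.319003)) / 3.664093 = -0.331015
  phi_hat_1 = (0.2988 - (0.2988)(-0.331015) - (-1.0658)(0.319003)) / 3.6883 = 0.200011
So phi_hat = [0.2000, -0.3310, 0.3190].
Therefore phi_hat_2 = -0.3310.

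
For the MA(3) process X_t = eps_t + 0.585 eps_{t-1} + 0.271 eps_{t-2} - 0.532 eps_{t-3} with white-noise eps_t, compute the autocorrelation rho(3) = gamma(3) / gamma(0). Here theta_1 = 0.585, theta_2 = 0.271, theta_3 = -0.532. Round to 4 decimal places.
\rho(3) = -0.3132

For an MA(q) process with theta_0 = 1, the autocovariance is
  gamma(k) = sigma^2 * sum_{i=0..q-k} theta_i * theta_{i+k},
and rho(k) = gamma(k) / gamma(0). Sigma^2 cancels.
  numerator   = (1)*(-0.532) = -0.532.
  denominator = (1)^2 + (0.585)^2 + (0.271)^2 + (-0.532)^2 = 1.69869.
  rho(3) = -0.532 / 1.69869 = -0.3132.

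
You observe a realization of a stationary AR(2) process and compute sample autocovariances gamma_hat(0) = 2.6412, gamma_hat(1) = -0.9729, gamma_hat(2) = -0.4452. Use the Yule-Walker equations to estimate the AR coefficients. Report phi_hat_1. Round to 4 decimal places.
\hat\phi_{1} = -0.4980

The Yule-Walker equations for an AR(p) process read, in matrix form,
  Gamma_p phi = r_p,   with   (Gamma_p)_{ij} = gamma(|i - j|),
                       (r_p)_i = gamma(i),   i,j = 1..p.
Substitute the sample gammas (Toeplitz matrix and right-hand side of size 2):
  Gamma_p = [[2.6412, -0.9729], [-0.9729, 2.6412]]
  r_p     = [-0.9729, -0.4452]
Written out:
  2.6412 phi_1 - 0.9729 phi_2 = -0.9729
  -0.9729 phi_1 + 2.6412 phi_2 = -0.4452
Solve by Cramer's rule:
  det = gamma(0)^2 - gamma(1)^2 = (2.6412)^2 - (-0.9729)^2 = 6.97593744 - 0.94653441 = 6.02940303
  phi_hat_1 = [gamma(1) gamma(0) - gamma(1) gamma(2)] / det = [(-0.9729)(2.6412) - (-0.9729)(-0.4452)] / 6.02940303 = -3.00275856 / 6.02940303 = -0.498
  phi_hat_2 = [gamma(0) gamma(2) - gamma(1)^2] / det = [(2.6412)(-0.4452) - (-0.9729)^2] / 6.02940303 = -2.12239665 / 6.02940303 = -0.352
So phi_hat = [-0.4980, -0.3520].
Therefore phi_hat_1 = -0.4980.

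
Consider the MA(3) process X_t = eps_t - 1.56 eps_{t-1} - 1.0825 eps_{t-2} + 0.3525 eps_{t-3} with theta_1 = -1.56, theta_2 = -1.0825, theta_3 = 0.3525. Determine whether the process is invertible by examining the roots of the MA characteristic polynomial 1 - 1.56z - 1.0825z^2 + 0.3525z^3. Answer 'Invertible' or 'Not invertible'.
\text{Not invertible}

The MA(q) characteristic polynomial is P(z) = 1 - 1.56z - 1.0825z^2 + 0.3525z^3.
Invertibility requires all roots to lie outside the unit circle, i.e. |z| > 1 for every root.
Degree 3: look for a simple real root z0 first, then factor out (1 - z/z0) and solve the remaining quadratic.
Testing z0 = 4: P(4) = 1 + (-1.56)(4) + (-1.0825)(4)^2 + (0.3525)(4)^3
  = 1 + (-6.24) + (-17.32) + (22.56) = 0.  So z_0 = 4 is a root, |z_0| = 4.
Divide out the factor (1 - 0.25 z) = (1 - z/z0) (since 1/z0 = 0.25):
  P(z) = (1 - 0.25 z)(1 + (-1.31) z + (-1.41) z^2)
  [check: z-coef -1.31 - (0.25) = -1.56; z^2-coef -1.41 - (0.25)(-1.31) = -1.0825; z^3-coef -(0.25)(-1.41) = 0.3525.]
Remaining roots from the quadratic factor 1 + (-1.31) z + (-1.41) z^2:
  Set 1 + (-1.31) z + (-1.41) z^2 = 0, i.e. a z^2 + b z + c = 0 with a = -1.41, b = -1.31, c = 1.
  Discriminant D = b^2 - 4ac = (-1.31)^2 - 4*(-1.41)*1 = 1.7161 - (-5.64) = 7.3561.
  D >= 0, so the roots are real: z = (-b +/- sqrt(D)) / (2a) = (1.31 +/- 2.712213) / (-2.82).
    z_1 = (1.31 + 2.712213) / (-2.82) = -1.4263,   |z_1| = 1.4263.
    z_2 = (1.31 - 2.712213) / (-2.82) = 0.4972,   |z_2| = 0.4972.
Moduli of all roots: 4.0000, 1.4263, 0.4972.
All moduli strictly greater than 1? No.
Verdict: Not invertible.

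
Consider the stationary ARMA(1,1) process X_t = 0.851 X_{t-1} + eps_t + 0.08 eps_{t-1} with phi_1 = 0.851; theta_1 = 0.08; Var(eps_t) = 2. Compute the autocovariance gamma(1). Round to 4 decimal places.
\gamma(1) = 7.2109

Multiply the model equation by X_{t-k} and take expectations. With theta_0 = psi_0 = 1 and psi_j the MA(infinity) weights, this gives
  gamma(k) - sum_i phi_i gamma(k-i) = c_k,
  c_k = sigma^2 * sum_{j=k..q} theta_j psi_{j-k}   (c_k = 0 for k > q),
using gamma(-m) = gamma(m).
psi-weights needed (psi_j = theta_j + sum_i phi_i psi_{j-i}):
  psi_1 = theta_1 + phi_1 = 0.08 + (0.851) = 0.931
Right-hand sides:
  c_0 = sigma^2 (1 + theta_1 psi_1) = 2 * (1 + (0.08)(0.931)) = 2 * 1.07448 = 2.14896
  c_1 = sigma^2 theta_1 = 2 * (0.08) = 0.16
  c_2 = 0
Equations for k = 0 and k = 1 (AR order 1):
  gamma(0) = phi_1 gamma(1) + c_0
  gamma(1) = phi_1 gamma(0) + c_1
Substituting the second into the first: gamma(0) (1 - phi_1^2) = c_0 + phi_1 c_1, so
  gamma(0) = (c_0 + phi_1 c_1) / (1 - phi_1^2) = (2.14896 + (0.851)(0.16)) / (1 - (0.851)^2) = 2.28512 / 0.275799 = 8.285454.
  gamma(1) = phi_1 gamma(0) + c_1 = (0.851)(8.285454) + (0.16) = 7.210922.
Therefore gamma(1) = 7.2109 (to 4 decimal places).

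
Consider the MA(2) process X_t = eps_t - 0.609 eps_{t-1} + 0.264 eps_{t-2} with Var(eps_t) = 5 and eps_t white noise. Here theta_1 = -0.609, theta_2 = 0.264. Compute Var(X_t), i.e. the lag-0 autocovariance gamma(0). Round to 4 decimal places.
\gamma(0) = 7.2029

For an MA(q) process X_t = eps_t + sum_i theta_i eps_{t-i} with
Var(eps_t) = sigma^2, the variance is
  gamma(0) = sigma^2 * (1 + sum_i theta_i^2).
  sum_i theta_i^2 = (-0.609)^2 + (0.264)^2 = 0.370881 + 0.069696 = 0.440577.
  gamma(0) = 5 * (1 + 0.440577) = 5 * 1.440577 = 7.202885, which rounds to 7.2029.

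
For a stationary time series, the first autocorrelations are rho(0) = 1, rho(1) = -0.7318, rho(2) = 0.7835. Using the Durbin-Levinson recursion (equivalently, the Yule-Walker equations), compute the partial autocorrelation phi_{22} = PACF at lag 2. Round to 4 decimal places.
\phi_{22} = 0.5339

The PACF at lag k is phi_{kk}, the last component of the solution
to the Yule-Walker system G_k phi = r_k where
  (G_k)_{ij} = rho(|i - j|), (r_k)_i = rho(i), i,j = 1..k.
Equivalently, Durbin-Levinson gives phi_{kk} iteratively:
  phi_{11} = rho(1)
  phi_{kk} = [rho(k) - sum_{j=1..k-1} phi_{k-1,j} rho(k-j)]
            / [1 - sum_{j=1..k-1} phi_{k-1,j} rho(j)],
  phi_{k,j} = phi_{k-1,j} - phi_{kk} phi_{k-1,k-j},  j = 1..k-1.
Step k = 1:
  phi_11 = rho(1) = -0.7318.
Step k = 2:
  phi_22 = [rho(2) - phi_11 rho(1)] / [1 - phi_11 rho(1)] = [0.7835 - (-0.7318)(-0.7318)] / [1 - (-0.7318)(-0.7318)]
         = 0.24796876 / 0.46446876 = 0.5339.
Therefore phi_{22} = 0.5339.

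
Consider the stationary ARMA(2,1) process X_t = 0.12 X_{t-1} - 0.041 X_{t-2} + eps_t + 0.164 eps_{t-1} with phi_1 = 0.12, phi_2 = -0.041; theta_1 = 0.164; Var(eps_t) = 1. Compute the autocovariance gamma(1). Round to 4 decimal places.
\gamma(1) = 0.2821

Multiply the model equation by X_{t-k} and take expectations. With theta_0 = psi_0 = 1 and psi_j the MA(infinity) weights, this gives
  gamma(k) - sum_i phi_i gamma(k-i) = c_k,
  c_k = sigma^2 * sum_{j=k..q} theta_j psi_{j-k}   (c_k = 0 for k > q),
using gamma(-m) = gamma(m).
psi-weights needed (psi_j = theta_j + sum_i phi_i psi_{j-i}):
  psi_1 = theta_1 + phi_1 = 0.164 + (0.12) = 0.284
Right-hand sides:
  c_0 = sigma^2 (1 + theta_1 psi_1) = 1 * (1 + (0.164)(0.284)) = 1 * 1.046576 = 1.046576
  c_1 = sigma^2 theta_1 = 1 * (0.164) = 0.164
  c_2 = 0
Equations for k = 0, 1, 2 (AR order 2, c_2 = 0):
  (E0) gamma(0) = phi_1 gamma(1) + phi_2 gamma(2) + c_0
  (E1) gamma(1) = phi_1 gamma(0) + phi_2 gamma(1) + c_1
  (E2) gamma(2) = phi_1 gamma(1) + phi_2 gamma(0)
From (E1): gamma(1) = A gamma(0) + B with
  A = phi_1 / (1 - phi_2) = 0.12 / 1.041 = 0.115274,   B = c_1 / (1 - phi_2) = 0.164 / 1.041 = 0.157541.
Insert (E2) into (E0): gamma(0) (1 - phi_2^2) = phi_1 (1 + phi_2) gamma(1) + c_0.
  phi_1 (1 + phi_2) = (0.12)(0.959) = 0.11508,   1 - phi_2^2 = 0.998319.
Replace gamma(1) by A gamma(0) + B and collect gamma(0):
  gamma(0) [0.998319 - (0.11508)(0.115274)] = (0.11508)(0.157541) + 1.046576
  gamma(0) * 0.985053 = 1.064706
  gamma(0) = 1.064706 / 0.985053 = 1.080861.
  gamma(1) = A gamma(0) + B = (0.115274)(1.080861) + (0.157541) = 0.282136.
Therefore gamma(1) = 0.2821 (to 4 decimal places).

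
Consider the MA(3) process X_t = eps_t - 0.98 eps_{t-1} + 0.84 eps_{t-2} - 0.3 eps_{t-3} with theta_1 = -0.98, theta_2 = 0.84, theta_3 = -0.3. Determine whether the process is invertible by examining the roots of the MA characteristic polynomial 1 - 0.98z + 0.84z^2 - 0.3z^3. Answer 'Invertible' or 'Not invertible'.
\text{Invertible}

The MA(q) characteristic polynomial is P(z) = 1 - 0.98z + 0.84z^2 - 0.3z^3.
Invertibility requires all roots to lie outside the unit circle, i.e. |z| > 1 for every root.
Degree 3: look for a simple real root z0 first, then factor out (1 - z/z0) and solve the remaining quadratic.
Testing z0 = 2: P(2) = 1 + (-0.98)(2) + (0.84)(2)^2 + (-0.3)(2)^3
  = 1 + (-1.96) + (3.36) + (-2.4) = 0.  So z_0 = 2 is a root, |z_0| = 2.
Divide out the factor (1 - 0.5 z) = (1 - z/z0) (since 1/z0 = 0.5):
  P(z) = (1 - 0.5 z)(1 + (-0.48) z + (0.6) z^2)
  [check: z-coef -0.48 - (0.5) = -0.98; z^2-coef 0.6 - (0.5)(-0.48) = 0.84; z^3-coef -(0.5)(0.6) = -0.3.]
Remaining roots from the quadratic factor 1 + (-0.48) z + (0.6) z^2:
  Set 1 + (-0.48) z + (0.6) z^2 = 0, i.e. a z^2 + b z + c = 0 with a = 0.6, b = -0.48, c = 1.
  Discriminant D = b^2 - 4ac = (-0.48)^2 - 4*(0.6)*1 = 0.2304 - (2.4) = -2.1696.
  D < 0, so the roots are the complex-conjugate pair z = (-b +/- i sqrt(-D)) / (2a) = 0.4 +/- 1.2275i.
  For a conjugate pair |z|^2 = z * conj(z) = (product of roots) = c/a = 1/(0.6) = 1.666667, so |z| = sqrt(1.666667) = 1.291 for both roots.
Moduli of all roots: 2.0000, 1.2910, 1.2910.
All moduli strictly greater than 1? Yes.
Verdict: Invertible.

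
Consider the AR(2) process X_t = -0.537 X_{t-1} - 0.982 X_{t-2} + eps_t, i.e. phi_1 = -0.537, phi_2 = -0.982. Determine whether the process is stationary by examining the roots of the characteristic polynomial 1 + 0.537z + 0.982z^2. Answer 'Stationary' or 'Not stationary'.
\text{Stationary}

The AR(p) characteristic polynomial is P(z) = 1 + 0.537z + 0.982z^2.
Stationarity requires all roots to lie outside the unit circle, i.e. |z| > 1 for every root.
Set 1 + (0.537) z + (0.982) z^2 = 0, i.e. a z^2 + b z + c = 0 with a = 0.982, b = 0.537, c = 1.
Discriminant D = b^2 - 4ac = (0.537)^2 - 4*(0.982)*1 = 0.288369 - (3.928) = -3.639631.
D < 0, so the roots are the complex-conjugate pair z = (-b +/- i sqrt(-D)) / (2a) = -0.2734 +/- 0.9714i.
For a conjugate pair |z|^2 = z * conj(z) = (product of roots) = c/a = 1/(0.982) = 1.01833, so |z| = sqrt(1.01833) = 1.0091 for both roots.
Moduli of all roots: 1.0091, 1.0091.
All moduli strictly greater than 1? Yes.
Verdict: Stationary.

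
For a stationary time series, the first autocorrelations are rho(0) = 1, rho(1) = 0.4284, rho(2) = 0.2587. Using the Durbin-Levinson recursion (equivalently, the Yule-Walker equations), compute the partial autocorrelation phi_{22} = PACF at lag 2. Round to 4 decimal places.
\phi_{22} = 0.0921

The PACF at lag k is phi_{kk}, the last component of the solution
to the Yule-Walker system G_k phi = r_k where
  (G_k)_{ij} = rho(|i - j|), (r_k)_i = rho(i), i,j = 1..k.
Equivalently, Durbin-Levinson gives phi_{kk} iteratively:
  phi_{11} = rho(1)
  phi_{kk} = [rho(k) - sum_{j=1..k-1} phi_{k-1,j} rho(k-j)]
            / [1 - sum_{j=1..k-1} phi_{k-1,j} rho(j)],
  phi_{k,j} = phi_{k-1,j} - phi_{kk} phi_{k-1,k-j},  j = 1..k-1.
Step k = 1:
  phi_11 = rho(1) = 0.4284.
Step k = 2:
  phi_22 = [rho(2) - phi_11 rho(1)] / [1 - phi_11 rho(1)] = [0.2587 - (0.4284)(0.4284)] / [1 - (0.4284)(0.4284)]
         = 0.07517344 / 0.81647344 = 0.0921.
Therefore phi_{22} = 0.0921.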